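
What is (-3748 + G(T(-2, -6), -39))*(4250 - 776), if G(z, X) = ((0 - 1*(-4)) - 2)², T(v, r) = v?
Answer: -13006656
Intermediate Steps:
G(z, X) = 4 (G(z, X) = ((0 + 4) - 2)² = (4 - 2)² = 2² = 4)
(-3748 + G(T(-2, -6), -39))*(4250 - 776) = (-3748 + 4)*(4250 - 776) = -3744*3474 = -13006656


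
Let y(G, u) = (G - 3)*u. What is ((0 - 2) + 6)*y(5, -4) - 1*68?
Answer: -100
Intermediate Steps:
y(G, u) = u*(-3 + G) (y(G, u) = (-3 + G)*u = u*(-3 + G))
((0 - 2) + 6)*y(5, -4) - 1*68 = ((0 - 2) + 6)*(-4*(-3 + 5)) - 1*68 = (-2 + 6)*(-4*2) - 68 = 4*(-8) - 68 = -32 - 68 = -100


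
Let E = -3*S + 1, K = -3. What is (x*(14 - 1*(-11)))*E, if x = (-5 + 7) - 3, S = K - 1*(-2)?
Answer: -100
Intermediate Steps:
S = -1 (S = -3 - 1*(-2) = -3 + 2 = -1)
x = -1 (x = 2 - 3 = -1)
E = 4 (E = -3*(-1) + 1 = 3 + 1 = 4)
(x*(14 - 1*(-11)))*E = -(14 - 1*(-11))*4 = -(14 + 11)*4 = -1*25*4 = -25*4 = -100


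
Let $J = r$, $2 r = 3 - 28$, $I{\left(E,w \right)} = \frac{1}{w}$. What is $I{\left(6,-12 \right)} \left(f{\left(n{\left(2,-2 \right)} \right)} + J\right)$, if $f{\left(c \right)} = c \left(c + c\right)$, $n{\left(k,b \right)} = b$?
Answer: $\frac{3}{8} \approx 0.375$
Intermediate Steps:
$f{\left(c \right)} = 2 c^{2}$ ($f{\left(c \right)} = c 2 c = 2 c^{2}$)
$r = - \frac{25}{2}$ ($r = \frac{3 - 28}{2} = \frac{1}{2} \left(-25\right) = - \frac{25}{2} \approx -12.5$)
$J = - \frac{25}{2} \approx -12.5$
$I{\left(6,-12 \right)} \left(f{\left(n{\left(2,-2 \right)} \right)} + J\right) = \frac{2 \left(-2\right)^{2} - \frac{25}{2}}{-12} = - \frac{2 \cdot 4 - \frac{25}{2}}{12} = - \frac{8 - \frac{25}{2}}{12} = \left(- \frac{1}{12}\right) \left(- \frac{9}{2}\right) = \frac{3}{8}$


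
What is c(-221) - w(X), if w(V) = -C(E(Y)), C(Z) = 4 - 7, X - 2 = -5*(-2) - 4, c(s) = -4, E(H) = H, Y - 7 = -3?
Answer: -7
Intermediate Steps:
Y = 4 (Y = 7 - 3 = 4)
X = 8 (X = 2 + (-5*(-2) - 4) = 2 + (10 - 4) = 2 + 6 = 8)
C(Z) = -3
w(V) = 3 (w(V) = -1*(-3) = 3)
c(-221) - w(X) = -4 - 1*3 = -4 - 3 = -7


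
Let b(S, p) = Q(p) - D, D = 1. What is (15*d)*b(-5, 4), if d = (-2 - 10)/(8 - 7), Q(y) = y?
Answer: -540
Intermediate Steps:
b(S, p) = -1 + p (b(S, p) = p - 1*1 = p - 1 = -1 + p)
d = -12 (d = -12/1 = -12*1 = -12)
(15*d)*b(-5, 4) = (15*(-12))*(-1 + 4) = -180*3 = -540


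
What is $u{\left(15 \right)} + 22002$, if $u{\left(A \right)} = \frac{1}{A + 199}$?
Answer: $\frac{4708429}{214} \approx 22002.0$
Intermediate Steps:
$u{\left(A \right)} = \frac{1}{199 + A}$
$u{\left(15 \right)} + 22002 = \frac{1}{199 + 15} + 22002 = \frac{1}{214} + 22002 = \frac{4708429}{214}$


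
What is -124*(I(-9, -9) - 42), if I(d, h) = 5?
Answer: 4588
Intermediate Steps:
-124*(I(-9, -9) - 42) = -124*(5 - 42) = -124*(-37) = 4588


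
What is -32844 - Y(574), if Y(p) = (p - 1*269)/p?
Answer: -18852761/574 ≈ -32845.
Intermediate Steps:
Y(p) = (-269 + p)/p (Y(p) = (p - 269)/p = (-269 + p)/p)
-32844 - Y(574) = -32844 - (-269 + 574)/574 = -32844 - 305/574 = -18852761/574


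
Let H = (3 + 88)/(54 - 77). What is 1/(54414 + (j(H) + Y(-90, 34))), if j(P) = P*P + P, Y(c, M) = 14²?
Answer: 529/28894878 ≈ 1.8308e-5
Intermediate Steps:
Y(c, M) = 196
H = -91/23 (H = 91/(-23) = 91*(-1/23) = -91/23 ≈ -3.9565)
j(P) = P + P² (j(P) = P² + P = P + P²)
1/(54414 + (j(H) + Y(-90, 34))) = 1/(54414 + (-91*(1 - 91/23)/23 + 196)) = 1/(54414 + (-91/23*(-68/23) + 196)) = 1/(54414 + (6188/529 + 196)) = 1/(54414 + 109872/529) = 1/(28894878/529) = 529/28894878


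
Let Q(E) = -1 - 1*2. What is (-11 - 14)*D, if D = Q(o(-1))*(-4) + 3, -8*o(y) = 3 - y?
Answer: -375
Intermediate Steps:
o(y) = -3/8 + y/8 (o(y) = -(3 - y)/8 = -3/8 + y/8)
Q(E) = -3 (Q(E) = -1 - 2 = -3)
D = 15 (D = -3*(-4) + 3 = 12 + 3 = 15)
(-11 - 14)*D = (-11 - 14)*15 = -25*15 = -375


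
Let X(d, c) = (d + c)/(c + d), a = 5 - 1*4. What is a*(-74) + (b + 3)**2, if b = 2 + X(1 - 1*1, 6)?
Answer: -38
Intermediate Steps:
a = 1 (a = 5 - 4 = 1)
X(d, c) = 1 (X(d, c) = (c + d)/(c + d) = 1)
b = 3 (b = 2 + 1 = 3)
a*(-74) + (b + 3)**2 = 1*(-74) + (3 + 3)**2 = -74 + 6**2 = -74 + 36 = -38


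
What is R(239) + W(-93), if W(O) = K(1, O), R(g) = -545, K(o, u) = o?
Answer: -544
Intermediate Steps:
W(O) = 1
R(239) + W(-93) = -545 + 1 = -544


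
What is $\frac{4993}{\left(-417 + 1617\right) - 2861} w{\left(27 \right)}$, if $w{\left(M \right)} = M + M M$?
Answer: $- \frac{3774708}{1661} \approx -2272.6$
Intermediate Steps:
$w{\left(M \right)} = M + M^{2}$
$\frac{4993}{\left(-417 + 1617\right) - 2861} w{\left(27 \right)} = \frac{4993}{\left(-417 + 1617\right) - 2861} \cdot 27 \left(1 + 27\right) = \frac{4993}{1200 - 2861} \cdot 27 \cdot 28 = \frac{4993}{-1661} \cdot 756 = 4993 \left(- \frac{1}{1661}\right) 756 = \left(- \frac{4993}{1661}\right) 756 = - \frac{3774708}{1661}$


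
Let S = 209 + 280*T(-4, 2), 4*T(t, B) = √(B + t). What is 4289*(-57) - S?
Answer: -244682 - 70*I*√2 ≈ -2.4468e+5 - 98.995*I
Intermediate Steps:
T(t, B) = √(B + t)/4
S = 209 + 70*I*√2 (S = 209 + 280*(√(2 - 4)/4) = 209 + 280*(√(-2)/4) = 209 + 280*((I*√2)/4) = 209 + 280*(I*√2/4) = 209 + 70*I*√2 ≈ 209.0 + 98.995*I)
4289*(-57) - S = 4289*(-57) - (209 + 70*I*√2) = -244473 + (-209 - 70*I*√2) = -244682 - 70*I*√2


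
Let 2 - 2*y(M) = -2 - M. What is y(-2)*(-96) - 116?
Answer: -212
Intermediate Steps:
y(M) = 2 + M/2 (y(M) = 1 - (-2 - M)/2 = 1 + (1 + M/2) = 2 + M/2)
y(-2)*(-96) - 116 = (2 + (1/2)*(-2))*(-96) - 116 = (2 - 1)*(-96) - 116 = 1*(-96) - 116 = -96 - 116 = -212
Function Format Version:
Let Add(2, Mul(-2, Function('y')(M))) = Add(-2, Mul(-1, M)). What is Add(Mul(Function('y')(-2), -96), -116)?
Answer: -212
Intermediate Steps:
Function('y')(M) = Add(2, Mul(Rational(1, 2), M)) (Function('y')(M) = Add(1, Mul(Rational(-1, 2), Add(-2, Mul(-1, M)))) = Add(1, Add(1, Mul(Rational(1, 2), M))) = Add(2, Mul(Rational(1, 2), M)))
Add(Mul(Function('y')(-2), -96), -116) = Add(Mul(Add(2, Mul(Rational(1, 2), -2)), -96), -116) = Add(Mul(Add(2, -1), -96), -116) = Add(Mul(1, -96), -116) = Add(-96, -116) = -212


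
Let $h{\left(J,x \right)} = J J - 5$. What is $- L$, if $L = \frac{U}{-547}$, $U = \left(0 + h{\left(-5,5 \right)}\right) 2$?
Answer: $\frac{40}{547} \approx 0.073126$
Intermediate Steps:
$h{\left(J,x \right)} = -5 + J^{2}$ ($h{\left(J,x \right)} = J^{2} - 5 = -5 + J^{2}$)
$U = 40$ ($U = \left(0 - \left(5 - \left(-5\right)^{2}\right)\right) 2 = \left(0 + \left(-5 + 25\right)\right) 2 = \left(0 + 20\right) 2 = 20 \cdot 2 = 40$)
$L = - \frac{40}{547}$ ($L = \frac{40}{-547} = 40 \left(- \frac{1}{547}\right) = - \frac{40}{547} \approx -0.073126$)
$- L = \left(-1\right) \left(- \frac{40}{547}\right) = \frac{40}{547}$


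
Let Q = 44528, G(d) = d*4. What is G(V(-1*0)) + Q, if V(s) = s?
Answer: 44528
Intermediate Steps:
G(d) = 4*d
G(V(-1*0)) + Q = 4*(-1*0) + 44528 = 4*0 + 44528 = 0 + 44528 = 44528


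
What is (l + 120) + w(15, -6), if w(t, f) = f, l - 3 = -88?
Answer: 29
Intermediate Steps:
l = -85 (l = 3 - 88 = -85)
(l + 120) + w(15, -6) = (-85 + 120) - 6 = 35 - 6 = 29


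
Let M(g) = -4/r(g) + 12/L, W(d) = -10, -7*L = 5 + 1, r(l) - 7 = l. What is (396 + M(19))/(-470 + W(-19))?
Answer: -1241/1560 ≈ -0.79551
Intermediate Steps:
r(l) = 7 + l
L = -6/7 (L = -(5 + 1)/7 = -⅐*6 = -6/7 ≈ -0.85714)
M(g) = -14 - 4/(7 + g) (M(g) = -4/(7 + g) + 12/(-6/7) = -4/(7 + g) + 12*(-7/6) = -4/(7 + g) - 14 = -14 - 4/(7 + g))
(396 + M(19))/(-470 + W(-19)) = (396 + 2*(-51 - 7*19)/(7 + 19))/(-470 - 10) = (396 + 2*(-51 - 133)/26)/(-480) = -(396 + 2*(1/26)*(-184))/480 = -(396 - 184/13)/480 = -1/480*4964/13 = -1241/1560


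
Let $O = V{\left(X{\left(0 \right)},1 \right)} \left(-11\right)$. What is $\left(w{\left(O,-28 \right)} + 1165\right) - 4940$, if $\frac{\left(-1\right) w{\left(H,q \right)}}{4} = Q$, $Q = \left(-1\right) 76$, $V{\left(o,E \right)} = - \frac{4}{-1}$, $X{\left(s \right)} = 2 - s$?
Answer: $-3471$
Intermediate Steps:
$V{\left(o,E \right)} = 4$ ($V{\left(o,E \right)} = \left(-4\right) \left(-1\right) = 4$)
$O = -44$ ($O = 4 \left(-11\right) = -44$)
$Q = -76$
$w{\left(H,q \right)} = 304$ ($w{\left(H,q \right)} = \left(-4\right) \left(-76\right) = 304$)
$\left(w{\left(O,-28 \right)} + 1165\right) - 4940 = \left(304 + 1165\right) - 4940 = 1469 - 4940 = -3471$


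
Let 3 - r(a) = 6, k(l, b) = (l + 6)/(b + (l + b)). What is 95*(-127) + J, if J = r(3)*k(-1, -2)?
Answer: -12062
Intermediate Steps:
k(l, b) = (6 + l)/(l + 2*b) (k(l, b) = (6 + l)/(b + (b + l)) = (6 + l)/(l + 2*b))
r(a) = -3 (r(a) = 3 - 1*6 = 3 - 6 = -3)
J = 3 (J = -3*(6 - 1)/(-1 + 2*(-2)) = -3*5/(-1 - 4) = -3*5/(-5) = -(-3)*5/5 = -3*(-1) = 3)
95*(-127) + J = 95*(-127) + 3 = -12065 + 3 = -12062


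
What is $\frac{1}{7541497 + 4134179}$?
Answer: $\frac{1}{11675676} \approx 8.5648 \cdot 10^{-8}$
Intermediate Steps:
$\frac{1}{7541497 + 4134179} = \frac{1}{11675676}$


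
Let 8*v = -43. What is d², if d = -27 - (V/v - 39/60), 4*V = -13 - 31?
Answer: 596385241/739600 ≈ 806.36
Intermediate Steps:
v = -43/8 (v = (⅛)*(-43) = -43/8 ≈ -5.3750)
V = -11 (V = (-13 - 31)/4 = (¼)*(-44) = -11)
d = -24421/860 (d = -27 - (-11/(-43/8) - 39/60) = -27 - (-11*(-8/43) - 39*1/60) = -27 - (88/43 - 13/20) = -27 - 1*1201/860 = -27 - 1201/860 = -24421/860 ≈ -28.397)
d² = (-24421/860)² = 596385241/739600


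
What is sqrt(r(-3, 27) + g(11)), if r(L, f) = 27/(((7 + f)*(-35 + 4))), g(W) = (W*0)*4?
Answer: 3*I*sqrt(3162)/1054 ≈ 0.16005*I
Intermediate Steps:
g(W) = 0 (g(W) = 0*4 = 0)
r(L, f) = 27/(-217 - 31*f) (r(L, f) = 27/(((7 + f)*(-31))) = 27/(-217 - 31*f))
sqrt(r(-3, 27) + g(11)) = sqrt(-27/(217 + 31*27) + 0) = sqrt(-27/(217 + 837) + 0) = sqrt(-27/1054 + 0) = sqrt(-27/1054) = 3*I*sqrt(3162)/1054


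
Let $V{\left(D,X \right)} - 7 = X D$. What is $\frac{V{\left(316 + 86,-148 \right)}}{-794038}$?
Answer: $\frac{59489}{794038} \approx 0.07492$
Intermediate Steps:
$V{\left(D,X \right)} = 7 + D X$ ($V{\left(D,X \right)} = 7 + X D = 7 + D X$)
$\frac{V{\left(316 + 86,-148 \right)}}{-794038} = \frac{7 + \left(316 + 86\right) \left(-148\right)}{-794038} = \left(7 + 402 \left(-148\right)\right) \left(- \frac{1}{794038}\right) = \left(7 - 59496\right) \left(- \frac{1}{794038}\right) = \left(-59489\right) \left(- \frac{1}{794038}\right) = \frac{59489}{794038}$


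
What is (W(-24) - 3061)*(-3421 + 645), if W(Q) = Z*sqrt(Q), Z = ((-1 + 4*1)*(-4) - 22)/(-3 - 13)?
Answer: 8497336 - 11798*I*sqrt(6) ≈ 8.4973e+6 - 28899.0*I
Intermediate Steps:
Z = 17/8 (Z = ((-1 + 4)*(-4) - 22)/(-16) = (3*(-4) - 22)*(-1/16) = (-12 - 22)*(-1/16) = -34*(-1/16) = 17/8 ≈ 2.1250)
W(Q) = 17*sqrt(Q)/8
(W(-24) - 3061)*(-3421 + 645) = (17*sqrt(-24)/8 - 3061)*(-3421 + 645) = (17*(2*I*sqrt(6))/8 - 3061)*(-2776) = (17*I*sqrt(6)/4 - 3061)*(-2776) = (-3061 + 17*I*sqrt(6)/4)*(-2776) = 8497336 - 11798*I*sqrt(6)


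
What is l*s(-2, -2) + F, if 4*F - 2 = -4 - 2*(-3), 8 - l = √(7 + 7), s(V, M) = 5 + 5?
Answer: 81 - 10*√14 ≈ 43.583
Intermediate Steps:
s(V, M) = 10
l = 8 - √14 (l = 8 - √(7 + 7) = 8 - √14 ≈ 4.2583)
F = 1 (F = ½ + (-4 - 2*(-3))/4 = ½ + (-4 + 6)/4 = ½ + (¼)*2 = ½ + ½ = 1)
l*s(-2, -2) + F = (8 - √14)*10 + 1 = (80 - 10*√14) + 1 = 81 - 10*√14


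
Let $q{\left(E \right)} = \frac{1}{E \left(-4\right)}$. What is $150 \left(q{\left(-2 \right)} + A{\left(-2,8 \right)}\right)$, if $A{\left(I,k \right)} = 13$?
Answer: $\frac{7875}{4} \approx 1968.8$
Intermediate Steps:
$q{\left(E \right)} = - \frac{1}{4 E}$ ($q{\left(E \right)} = \frac{1}{\left(-4\right) E} = - \frac{1}{4 E}$)
$150 \left(q{\left(-2 \right)} + A{\left(-2,8 \right)}\right) = 150 \left(- \frac{1}{4 \left(-2\right)} + 13\right) = 150 \left(\left(- \frac{1}{4}\right) \left(- \frac{1}{2}\right) + 13\right) = 150 \left(\frac{1}{8} + 13\right) = 150 \cdot \frac{105}{8} = \frac{7875}{4}$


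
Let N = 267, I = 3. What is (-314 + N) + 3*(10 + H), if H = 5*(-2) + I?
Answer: -38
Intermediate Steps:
H = -7 (H = 5*(-2) + 3 = -10 + 3 = -7)
(-314 + N) + 3*(10 + H) = (-314 + 267) + 3*(10 - 7) = -47 + 3*3 = -47 + 9 = -38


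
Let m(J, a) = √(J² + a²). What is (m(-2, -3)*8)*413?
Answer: 3304*√13 ≈ 11913.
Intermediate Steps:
(m(-2, -3)*8)*413 = (√((-2)² + (-3)²)*8)*413 = (√(4 + 9)*8)*413 = (√13*8)*413 = (8*√13)*413 = 3304*√13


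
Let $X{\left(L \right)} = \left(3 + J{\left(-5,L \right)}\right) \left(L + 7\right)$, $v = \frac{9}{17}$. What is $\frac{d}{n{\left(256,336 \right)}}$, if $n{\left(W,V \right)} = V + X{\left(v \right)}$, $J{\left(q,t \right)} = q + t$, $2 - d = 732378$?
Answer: $- \frac{26457083}{11738} \approx -2254.0$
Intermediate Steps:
$d = -732376$ ($d = 2 - 732378 = -732376$)
$v = \frac{9}{17}$ ($v = 9 \cdot \frac{1}{17} = \frac{9}{17} \approx 0.52941$)
$X{\left(L \right)} = \left(-2 + L\right) \left(7 + L\right)$ ($X{\left(L \right)} = \left(3 + \left(-5 + L\right)\right) \left(L + 7\right) = \left(-2 + L\right) \left(7 + L\right)$)
$n{\left(W,V \right)} = - \frac{3200}{289} + V$ ($n{\left(W,V \right)} = V + \left(-14 + \left(\frac{9}{17}\right)^{2} + 5 \cdot \frac{9}{17}\right) = V + \left(-14 + \frac{81}{289} + \frac{45}{17}\right) = V - \frac{3200}{289} = - \frac{3200}{289} + V$)
$\frac{d}{n{\left(256,336 \right)}} = - \frac{732376}{- \frac{3200}{289} + 336} = - \frac{732376}{\frac{93904}{289}} = \left(-732376\right) \frac{289}{93904} = - \frac{26457083}{11738}$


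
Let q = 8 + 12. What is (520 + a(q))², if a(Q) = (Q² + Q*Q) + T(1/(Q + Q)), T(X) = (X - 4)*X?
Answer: 4459872409281/2560000 ≈ 1.7421e+6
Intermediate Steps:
q = 20
T(X) = X*(-4 + X) (T(X) = (-4 + X)*X = X*(-4 + X))
a(Q) = 2*Q² + (-4 + 1/(2*Q))/(2*Q) (a(Q) = (Q² + Q*Q) + (-4 + 1/(Q + Q))/(Q + Q) = (Q² + Q²) + (-4 + 1/(2*Q))/((2*Q)) = 2*Q² + (1/(2*Q))*(-4 + 1/(2*Q)) = 2*Q² + (-4 + 1/(2*Q))/(2*Q))
(520 + a(q))² = (520 + (¼)*(1 - 8*20 + 8*20⁴)/20²)² = (520 + (¼)*(1/400)*(1 - 160 + 8*160000))² = (520 + (¼)*(1/400)*(1 - 160 + 1280000))² = (520 + (¼)*(1/400)*1279841)² = (520 + 1279841/1600)² = (2111841/1600)² = 4459872409281/2560000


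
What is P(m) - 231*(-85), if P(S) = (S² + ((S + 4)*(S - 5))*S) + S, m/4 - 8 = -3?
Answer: 27255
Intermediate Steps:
m = 20 (m = 32 + 4*(-3) = 32 - 12 = 20)
P(S) = S + S² + S*(-5 + S)*(4 + S) (P(S) = (S² + ((4 + S)*(-5 + S))*S) + S = (S² + ((-5 + S)*(4 + S))*S) + S = (S² + S*(-5 + S)*(4 + S)) + S = S + S² + S*(-5 + S)*(4 + S))
P(m) - 231*(-85) = 20*(-19 + 20²) - 231*(-85) = 20*(-19 + 400) + 19635 = 20*381 + 19635 = 7620 + 19635 = 27255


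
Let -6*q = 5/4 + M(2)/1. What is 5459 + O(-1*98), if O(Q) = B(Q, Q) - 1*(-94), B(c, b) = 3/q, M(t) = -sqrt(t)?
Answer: 39231/7 + 288*sqrt(2)/7 ≈ 5662.6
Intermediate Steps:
q = -5/24 + sqrt(2)/6 (q = -(5/4 - sqrt(2)/1)/6 = -(5*(1/4) - sqrt(2)*1)/6 = -(5/4 - sqrt(2))/6 = -5/24 + sqrt(2)/6 ≈ 0.027369)
B(c, b) = 3/(-5/24 + sqrt(2)/6)
O(Q) = 1018/7 + 288*sqrt(2)/7 (O(Q) = (360/7 + 288*sqrt(2)/7) - 1*(-94) = (360/7 + 288*sqrt(2)/7) + 94 = 1018/7 + 288*sqrt(2)/7)
5459 + O(-1*98) = 5459 + (1018/7 + 288*sqrt(2)/7) = 39231/7 + 288*sqrt(2)/7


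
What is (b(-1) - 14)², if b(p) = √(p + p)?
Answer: (14 - I*√2)² ≈ 194.0 - 39.598*I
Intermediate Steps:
b(p) = √2*√p (b(p) = √(2*p) = √2*√p)
(b(-1) - 14)² = (√2*√(-1) - 14)² = (√2*I - 14)² = (I*√2 - 14)² = (-14 + I*√2)²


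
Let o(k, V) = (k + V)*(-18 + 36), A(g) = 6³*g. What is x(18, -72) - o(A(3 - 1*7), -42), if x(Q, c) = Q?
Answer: 16326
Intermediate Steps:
A(g) = 216*g
o(k, V) = 18*V + 18*k (o(k, V) = (V + k)*18 = 18*V + 18*k)
x(18, -72) - o(A(3 - 1*7), -42) = 18 - (18*(-42) + 18*(216*(3 - 1*7))) = 18 - (-756 + 18*(216*(3 - 7))) = 18 - (-756 + 18*(216*(-4))) = 18 - (-756 + 18*(-864)) = 18 - (-756 - 15552) = 18 - 1*(-16308) = 18 + 16308 = 16326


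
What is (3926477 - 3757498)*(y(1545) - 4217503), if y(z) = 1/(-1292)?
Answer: -920768915921583/1292 ≈ -7.1267e+11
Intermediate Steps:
y(z) = -1/1292
(3926477 - 3757498)*(y(1545) - 4217503) = (3926477 - 3757498)*(-1/1292 - 4217503) = 168979*(-5449013877/1292) = -920768915921583/1292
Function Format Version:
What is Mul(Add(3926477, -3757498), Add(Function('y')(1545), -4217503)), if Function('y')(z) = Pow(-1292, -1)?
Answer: Rational(-920768915921583, 1292) ≈ -7.1267e+11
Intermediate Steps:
Function('y')(z) = Rational(-1, 1292)
Mul(Add(3926477, -3757498), Add(Function('y')(1545), -4217503)) = Mul(Add(3926477, -3757498), Add(Rational(-1, 1292), -4217503)) = Mul(168979, Rational(-5449013877, 1292)) = Rational(-920768915921583, 1292)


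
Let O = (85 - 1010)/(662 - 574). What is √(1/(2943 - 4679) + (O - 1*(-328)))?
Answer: 2*√452243407/2387 ≈ 17.818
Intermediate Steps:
O = -925/88 ≈ -10.511
√(1/(2943 - 4679) + (O - 1*(-328))) = √(1/(2943 - 4679) + (-925/88 - 1*(-328))) = √(1/(-1736) + (-925/88 + 328)) = √(-1/1736 + 27939/88) = √(757844/2387) = 2*√452243407/2387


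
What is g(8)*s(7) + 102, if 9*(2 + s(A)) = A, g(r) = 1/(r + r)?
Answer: 14677/144 ≈ 101.92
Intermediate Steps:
g(r) = 1/(2*r)
s(A) = -2 + A/9
g(8)*s(7) + 102 = ((½)/8)*(-2 + (⅑)*7) + 102 = ((½)*(⅛))*(-2 + 7/9) + 102 = (1/16)*(-11/9) + 102 = -11/144 + 102 = 14677/144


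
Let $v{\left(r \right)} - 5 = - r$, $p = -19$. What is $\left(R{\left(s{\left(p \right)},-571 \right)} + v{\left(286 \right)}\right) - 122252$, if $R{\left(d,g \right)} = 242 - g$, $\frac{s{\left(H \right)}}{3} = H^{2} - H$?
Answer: $-121720$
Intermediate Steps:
$v{\left(r \right)} = 5 - r$
$s{\left(H \right)} = - 3 H + 3 H^{2}$ ($s{\left(H \right)} = 3 \left(H^{2} - H\right) = - 3 H + 3 H^{2}$)
$\left(R{\left(s{\left(p \right)},-571 \right)} + v{\left(286 \right)}\right) - 122252 = \left(\left(242 - -571\right) + \left(5 - 286\right)\right) - 122252 = \left(\left(242 + 571\right) + \left(5 - 286\right)\right) - 122252 = \left(813 - 281\right) - 122252 = 532 - 122252 = -121720$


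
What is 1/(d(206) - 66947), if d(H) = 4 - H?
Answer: -1/67149 ≈ -1.4892e-5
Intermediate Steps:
1/(d(206) - 66947) = 1/((4 - 1*206) - 66947) = 1/((4 - 206) - 66947) = 1/(-202 - 66947) = 1/(-67149) = -1/67149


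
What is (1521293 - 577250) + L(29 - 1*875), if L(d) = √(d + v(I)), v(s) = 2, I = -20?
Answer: 944043 + 2*I*√211 ≈ 9.4404e+5 + 29.052*I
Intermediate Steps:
L(d) = √(2 + d) (L(d) = √(d + 2) = √(2 + d))
(1521293 - 577250) + L(29 - 1*875) = (1521293 - 577250) + √(2 + (29 - 1*875)) = 944043 + √(2 + (29 - 875)) = 944043 + √(2 - 846) = 944043 + √(-844) = 944043 + 2*I*√211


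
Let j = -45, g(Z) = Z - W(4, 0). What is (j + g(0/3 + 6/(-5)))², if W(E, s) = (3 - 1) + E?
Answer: 68121/25 ≈ 2724.8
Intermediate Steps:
W(E, s) = 2 + E
g(Z) = -6 + Z (g(Z) = Z - (2 + 4) = Z - 1*6 = Z - 6 = -6 + Z)
(j + g(0/3 + 6/(-5)))² = (-45 + (-6 + (0/3 + 6/(-5))))² = (-45 + (-6 + (0*(⅓) + 6*(-⅕))))² = (-45 + (-6 + (0 - 6/5)))² = (-45 + (-6 - 6/5))² = (-45 - 36/5)² = (-261/5)² = 68121/25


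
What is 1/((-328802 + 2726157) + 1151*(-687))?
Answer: 1/1606618 ≈ 6.2243e-7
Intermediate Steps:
1/((-328802 + 2726157) + 1151*(-687)) = 1/(2397355 - 790737) = 1/1606618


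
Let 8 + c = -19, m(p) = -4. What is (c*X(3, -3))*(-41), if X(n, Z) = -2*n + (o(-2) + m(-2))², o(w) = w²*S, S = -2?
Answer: 152766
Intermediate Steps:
c = -27 (c = -8 - 19 = -27)
o(w) = -2*w² (o(w) = w²*(-2) = -2*w²)
X(n, Z) = 144 - 2*n (X(n, Z) = -2*n + (-2*(-2)² - 4)² = -2*n + (-2*4 - 4)² = -2*n + (-8 - 4)² = -2*n + (-12)² = -2*n + 144 = 144 - 2*n)
(c*X(3, -3))*(-41) = -27*(144 - 2*3)*(-41) = -27*(144 - 6)*(-41) = -27*138*(-41) = -3726*(-41) = 152766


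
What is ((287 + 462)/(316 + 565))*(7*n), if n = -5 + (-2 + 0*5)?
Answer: -36701/881 ≈ -41.658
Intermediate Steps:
n = -7 (n = -5 + (-2 + 0) = -5 - 2 = -7)
((287 + 462)/(316 + 565))*(7*n) = ((287 + 462)/(316 + 565))*(7*(-7)) = (749/881)*(-49) = -36701/881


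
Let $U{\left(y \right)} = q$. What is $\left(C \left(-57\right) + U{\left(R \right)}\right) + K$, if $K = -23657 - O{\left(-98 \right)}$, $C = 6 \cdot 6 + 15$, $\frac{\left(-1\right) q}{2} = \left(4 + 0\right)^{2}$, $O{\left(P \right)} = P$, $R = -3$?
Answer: $-26498$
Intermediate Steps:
$q = -32$ ($q = - 2 \left(4 + 0\right)^{2} = - 2 \cdot 4^{2} = \left(-2\right) 16 = -32$)
$C = 51$ ($C = 36 + 15 = 51$)
$U{\left(y \right)} = -32$
$K = -23559$ ($K = -23657 - -98 = -23657 + 98 = -23559$)
$\left(C \left(-57\right) + U{\left(R \right)}\right) + K = \left(51 \left(-57\right) - 32\right) - 23559 = \left(-2907 - 32\right) - 23559 = -2939 - 23559 = -26498$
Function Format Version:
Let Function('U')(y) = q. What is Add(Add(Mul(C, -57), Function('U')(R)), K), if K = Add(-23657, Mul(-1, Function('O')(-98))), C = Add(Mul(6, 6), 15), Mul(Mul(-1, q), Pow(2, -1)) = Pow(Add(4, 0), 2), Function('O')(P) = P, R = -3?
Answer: -26498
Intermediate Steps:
q = -32 (q = Mul(-2, Pow(Add(4, 0), 2)) = Mul(-2, Pow(4, 2)) = Mul(-2, 16) = -32)
C = 51 (C = Add(36, 15) = 51)
Function('U')(y) = -32
K = -23559 (K = Add(-23657, Mul(-1, -98)) = Add(-23657, 98) = -23559)
Add(Add(Mul(C, -57), Function('U')(R)), K) = Add(Add(Mul(51, -57), -32), -23559) = Add(Add(-2907, -32), -23559) = Add(-2939, -23559) = -26498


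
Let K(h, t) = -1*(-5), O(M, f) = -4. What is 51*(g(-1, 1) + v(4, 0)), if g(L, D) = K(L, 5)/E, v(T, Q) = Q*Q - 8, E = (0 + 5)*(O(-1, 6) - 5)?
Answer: -1241/3 ≈ -413.67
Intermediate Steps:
E = -45 (E = (0 + 5)*(-4 - 5) = 5*(-9) = -45)
K(h, t) = 5
v(T, Q) = -8 + Q² (v(T, Q) = Q² - 8 = -8 + Q²)
g(L, D) = -⅑ (g(L, D) = 5/(-45) = 5*(-1/45) = -⅑)
51*(g(-1, 1) + v(4, 0)) = 51*(-⅑ + (-8 + 0²)) = 51*(-⅑ + (-8 + 0)) = 51*(-⅑ - 8) = 51*(-73/9) = -1241/3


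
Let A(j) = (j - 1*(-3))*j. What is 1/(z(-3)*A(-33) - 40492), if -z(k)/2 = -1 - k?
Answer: -1/44452 ≈ -2.2496e-5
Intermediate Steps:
A(j) = j*(3 + j) (A(j) = (j + 3)*j = (3 + j)*j = j*(3 + j))
z(k) = 2 + 2*k (z(k) = -2*(-1 - k) = 2 + 2*k)
1/(z(-3)*A(-33) - 40492) = 1/((2 + 2*(-3))*(-33*(3 - 33)) - 40492) = 1/((2 - 6)*(-33*(-30)) - 40492) = 1/(-4*990 - 40492) = 1/(-3960 - 40492) = 1/(-44452) = -1/44452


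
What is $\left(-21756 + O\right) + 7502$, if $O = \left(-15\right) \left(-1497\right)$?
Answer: $8201$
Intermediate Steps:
$O = 22455$
$\left(-21756 + O\right) + 7502 = \left(-21756 + 22455\right) + 7502 = 699 + 7502 = 8201$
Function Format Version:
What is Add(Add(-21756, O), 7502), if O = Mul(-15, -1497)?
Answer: 8201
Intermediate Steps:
O = 22455
Add(Add(-21756, O), 7502) = Add(Add(-21756, 22455), 7502) = Add(699, 7502) = 8201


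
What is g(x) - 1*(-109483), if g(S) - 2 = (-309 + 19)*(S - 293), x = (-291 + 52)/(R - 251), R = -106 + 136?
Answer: 42905245/221 ≈ 1.9414e+5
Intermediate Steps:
R = 30
x = 239/221 (x = (-291 + 52)/(30 - 251) = -239/(-221) = -239*(-1/221) = 239/221 ≈ 1.0814)
g(S) = 84972 - 290*S (g(S) = 2 + (-309 + 19)*(S - 293) = 2 - 290*(-293 + S) = 2 + (84970 - 290*S) = 84972 - 290*S)
g(x) - 1*(-109483) = (84972 - 290*239/221) - 1*(-109483) = (84972 - 69310/221) + 109483 = 18709502/221 + 109483 = 42905245/221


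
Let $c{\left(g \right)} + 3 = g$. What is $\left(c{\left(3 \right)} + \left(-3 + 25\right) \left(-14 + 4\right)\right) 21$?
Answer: $-4620$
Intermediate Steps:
$c{\left(g \right)} = -3 + g$
$\left(c{\left(3 \right)} + \left(-3 + 25\right) \left(-14 + 4\right)\right) 21 = \left(\left(-3 + 3\right) + \left(-3 + 25\right) \left(-14 + 4\right)\right) 21 = \left(0 + 22 \left(-10\right)\right) 21 = \left(0 - 220\right) 21 = \left(-220\right) 21 = -4620$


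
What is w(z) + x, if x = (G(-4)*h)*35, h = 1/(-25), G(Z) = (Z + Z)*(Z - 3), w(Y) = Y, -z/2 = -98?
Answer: 588/5 ≈ 117.60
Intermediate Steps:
z = 196 (z = -2*(-98) = 196)
G(Z) = 2*Z*(-3 + Z) (G(Z) = (2*Z)*(-3 + Z) = 2*Z*(-3 + Z))
h = -1/25 ≈ -0.040000
x = -392/5 (x = ((2*(-4)*(-3 - 4))*(-1/25))*35 = ((2*(-4)*(-7))*(-1/25))*35 = (56*(-1/25))*35 = -56/25*35 = -392/5 ≈ -78.400)
w(z) + x = 196 - 392/5 = 588/5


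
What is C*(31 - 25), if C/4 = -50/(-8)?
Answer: 150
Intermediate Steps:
C = 25 (C = 4*(-50/(-8)) = 4*(-50*(-⅛)) = 4*(25/4) = 25)
C*(31 - 25) = 25*(31 - 25) = 25*6 = 150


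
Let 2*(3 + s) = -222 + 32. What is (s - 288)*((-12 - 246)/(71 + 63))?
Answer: 49794/67 ≈ 743.19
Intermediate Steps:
s = -98 (s = -3 + (-222 + 32)/2 = -3 + (1/2)*(-190) = -3 - 95 = -98)
(s - 288)*((-12 - 246)/(71 + 63)) = (-98 - 288)*((-12 - 246)/(71 + 63)) = -(-99588)/134 = -386*(-129/67) = 49794/67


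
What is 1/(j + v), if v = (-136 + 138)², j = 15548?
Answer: 1/15552 ≈ 6.4300e-5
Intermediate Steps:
v = 4 (v = 2² = 4)
1/(j + v) = 1/(15548 + 4) = 1/15552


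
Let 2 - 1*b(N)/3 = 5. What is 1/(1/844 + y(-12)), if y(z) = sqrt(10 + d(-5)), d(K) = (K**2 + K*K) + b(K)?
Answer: -844/36329135 + 712336*sqrt(51)/36329135 ≈ 0.14000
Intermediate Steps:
b(N) = -9 (b(N) = 6 - 3*5 = 6 - 15 = -9)
d(K) = -9 + 2*K**2 (d(K) = (K**2 + K*K) - 9 = (K**2 + K**2) - 9 = 2*K**2 - 9 = -9 + 2*K**2)
y(z) = sqrt(51) (y(z) = sqrt(10 + (-9 + 2*(-5)**2)) = sqrt(10 + (-9 + 2*25)) = sqrt(10 + (-9 + 50)) = sqrt(10 + 41) = sqrt(51))
1/(1/844 + y(-12)) = 1/(1/844 + sqrt(51))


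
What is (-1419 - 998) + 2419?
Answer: 2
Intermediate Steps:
(-1419 - 998) + 2419 = -2417 + 2419 = 2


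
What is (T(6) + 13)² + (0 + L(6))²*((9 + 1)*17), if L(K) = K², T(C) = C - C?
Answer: 220489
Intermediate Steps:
T(C) = 0
(T(6) + 13)² + (0 + L(6))²*((9 + 1)*17) = (0 + 13)² + (0 + 6²)²*((9 + 1)*17) = 13² + (0 + 36)²*(10*17) = 169 + 36²*170 = 169 + 1296*170 = 169 + 220320 = 220489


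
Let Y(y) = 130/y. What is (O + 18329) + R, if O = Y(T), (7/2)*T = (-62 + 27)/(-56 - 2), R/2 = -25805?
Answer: -32527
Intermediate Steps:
R = -51610 (R = 2*(-25805) = -51610)
T = 5/29 (T = 2*((-62 + 27)/(-56 - 2))/7 = 2*(-35/(-58))/7 = 2*(-35*(-1/58))/7 = (2/7)*(35/58) = 5/29 ≈ 0.17241)
O = 754 (O = 130/(5/29) = 130*(29/5) = 754)
(O + 18329) + R = (754 + 18329) - 51610 = 19083 - 51610 = -32527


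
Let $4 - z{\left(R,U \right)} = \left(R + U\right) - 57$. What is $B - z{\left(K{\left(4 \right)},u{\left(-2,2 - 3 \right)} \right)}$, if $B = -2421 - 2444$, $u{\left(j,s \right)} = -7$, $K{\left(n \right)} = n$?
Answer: $-4929$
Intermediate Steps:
$z{\left(R,U \right)} = 61 - R - U$ ($z{\left(R,U \right)} = 4 - \left(\left(R + U\right) - 57\right) = 4 - \left(-57 + R + U\right) = 61 - R - U$)
$B = -4865$
$B - z{\left(K{\left(4 \right)},u{\left(-2,2 - 3 \right)} \right)} = -4865 - \left(61 - 4 - -7\right) = -4865 - \left(61 - 4 + 7\right) = -4865 - 64 = -4929$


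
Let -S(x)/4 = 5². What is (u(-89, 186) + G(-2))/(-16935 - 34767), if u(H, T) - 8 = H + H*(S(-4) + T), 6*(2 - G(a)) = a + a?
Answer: 23197/155106 ≈ 0.14956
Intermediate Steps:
S(x) = -100 (S(x) = -4*5² = -4*25 = -100)
G(a) = 2 - a/3 (G(a) = 2 - (a + a)/6 = 2 - a/3)
u(H, T) = 8 + H + H*(-100 + T) (u(H, T) = 8 + (H + H*(-100 + T)) = 8 + H + H*(-100 + T))
(u(-89, 186) + G(-2))/(-16935 - 34767) = ((8 - 99*(-89) - 89*186) + (2 - ⅓*(-2)))/(-16935 - 34767) = ((8 + 8811 - 16554) + (2 + ⅔))/(-51702) = (-7735 + 8/3)*(-1/51702) = -23197/3*(-1/51702) = 23197/155106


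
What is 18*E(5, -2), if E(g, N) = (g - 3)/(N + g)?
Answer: 12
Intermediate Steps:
E(g, N) = (-3 + g)/(N + g)
18*E(5, -2) = 18*((-3 + 5)/(-2 + 5)) = 18*(2/3) = 12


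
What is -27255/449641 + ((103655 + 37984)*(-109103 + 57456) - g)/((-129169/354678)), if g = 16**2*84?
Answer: 1166619910794170049231/58079678329 ≈ 2.0087e+10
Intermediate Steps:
g = 21504 (g = 256*84 = 21504)
-27255/449641 + ((103655 + 37984)*(-109103 + 57456) - g)/((-129169/354678)) = -27255/449641 + ((103655 + 37984)*(-109103 + 57456) - 1*21504)/((-129169/354678)) = -27255*1/449641 + (141639*(-51647) - 21504)/((-129169*1/354678)) = -27255/449641 + (-7315229433 - 21504)/(-129169/354678) = -27255/449641 - 7315250937*(-354678/129169) = -27255/449641 + 2594558571833286/129169 = 1166619910794170049231/58079678329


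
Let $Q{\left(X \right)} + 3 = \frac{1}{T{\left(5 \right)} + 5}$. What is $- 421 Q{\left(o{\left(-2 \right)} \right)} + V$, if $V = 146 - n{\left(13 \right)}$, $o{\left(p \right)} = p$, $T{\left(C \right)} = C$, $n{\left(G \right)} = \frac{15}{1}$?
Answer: $\frac{13519}{10} \approx 1351.9$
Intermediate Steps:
$n{\left(G \right)} = 15$ ($n{\left(G \right)} = 15 \cdot 1 = 15$)
$Q{\left(X \right)} = - \frac{29}{10}$ ($Q{\left(X \right)} = -3 + \frac{1}{5 + 5} = -3 + \frac{1}{10} = - \frac{29}{10}$)
$V = 131$ ($V = 146 - 15 = 131$)
$- 421 Q{\left(o{\left(-2 \right)} \right)} + V = \left(-421\right) \left(- \frac{29}{10}\right) + 131 = \frac{12209}{10} + 131 = \frac{13519}{10}$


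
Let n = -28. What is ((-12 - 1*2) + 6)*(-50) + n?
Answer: 372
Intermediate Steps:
((-12 - 1*2) + 6)*(-50) + n = ((-12 - 1*2) + 6)*(-50) - 28 = ((-12 - 2) + 6)*(-50) - 28 = (-14 + 6)*(-50) - 28 = -8*(-50) - 28 = 400 - 28 = 372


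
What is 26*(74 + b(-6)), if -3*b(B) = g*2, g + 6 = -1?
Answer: 6136/3 ≈ 2045.3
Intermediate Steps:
g = -7 (g = -6 - 1 = -7)
b(B) = 14/3 (b(B) = -(-7)*2/3 = -⅓*(-14) = 14/3)
26*(74 + b(-6)) = 26*(74 + 14/3) = 26*(236/3) = 6136/3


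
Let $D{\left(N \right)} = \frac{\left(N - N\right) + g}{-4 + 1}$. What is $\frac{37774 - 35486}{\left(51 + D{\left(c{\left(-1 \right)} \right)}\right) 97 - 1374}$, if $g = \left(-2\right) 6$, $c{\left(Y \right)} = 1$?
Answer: $\frac{2288}{3961} \approx 0.57763$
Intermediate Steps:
$g = -12$
$D{\left(N \right)} = 4$ ($D{\left(N \right)} = \frac{\left(N - N\right) - 12}{-4 + 1} = \frac{0 - 12}{-3} = \left(-12\right) \left(- \frac{1}{3}\right) = 4$)
$\frac{37774 - 35486}{\left(51 + D{\left(c{\left(-1 \right)} \right)}\right) 97 - 1374} = \frac{37774 - 35486}{\left(51 + 4\right) 97 - 1374} = \frac{2288}{55 \cdot 97 - 1374} = \frac{2288}{5335 - 1374} = \frac{2288}{3961}$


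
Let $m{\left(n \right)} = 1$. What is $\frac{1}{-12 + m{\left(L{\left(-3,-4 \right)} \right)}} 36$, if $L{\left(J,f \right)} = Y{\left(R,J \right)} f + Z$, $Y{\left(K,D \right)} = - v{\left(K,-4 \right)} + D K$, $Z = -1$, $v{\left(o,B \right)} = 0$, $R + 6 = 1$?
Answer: $- \frac{36}{11} \approx -3.2727$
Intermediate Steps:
$R = -5$ ($R = -6 + 1 = -5$)
$Y{\left(K,D \right)} = D K$ ($Y{\left(K,D \right)} = \left(-1\right) 0 + D K = 0 + D K = D K$)
$L{\left(J,f \right)} = -1 - 5 J f$ ($L{\left(J,f \right)} = J \left(-5\right) f - 1 = - 5 J f - 1 = -1 - 5 J f$)
$\frac{1}{-12 + m{\left(L{\left(-3,-4 \right)} \right)}} 36 = \frac{1}{-12 + 1} \cdot 36 = \frac{1}{-11} \cdot 36 = \left(- \frac{1}{11}\right) 36 = - \frac{36}{11}$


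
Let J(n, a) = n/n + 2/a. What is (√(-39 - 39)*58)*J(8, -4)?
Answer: 29*I*√78 ≈ 256.12*I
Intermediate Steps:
J(n, a) = 1 + 2/a
(√(-39 - 39)*58)*J(8, -4) = (√(-39 - 39)*58)*((2 - 4)/(-4)) = (√(-78)*58)*(-¼*(-2)) = ((I*√78)*58)*(½) = (58*I*√78)*(½) = 29*I*√78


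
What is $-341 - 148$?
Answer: $-489$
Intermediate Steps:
$-341 - 148 = -489$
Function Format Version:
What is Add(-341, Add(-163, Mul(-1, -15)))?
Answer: -489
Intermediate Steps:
Add(-341, Add(-163, Mul(-1, -15))) = Add(-341, Add(-163, 15)) = Add(-341, -148) = -489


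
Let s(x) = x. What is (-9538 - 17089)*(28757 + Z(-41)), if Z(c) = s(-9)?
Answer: -765472996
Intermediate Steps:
Z(c) = -9
(-9538 - 17089)*(28757 + Z(-41)) = (-9538 - 17089)*(28757 - 9) = -26627*28748 = -765472996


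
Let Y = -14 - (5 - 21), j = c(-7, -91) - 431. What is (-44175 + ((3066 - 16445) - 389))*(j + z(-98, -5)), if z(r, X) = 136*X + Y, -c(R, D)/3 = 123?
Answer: 85639754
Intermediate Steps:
c(R, D) = -369 (c(R, D) = -3*123 = -369)
j = -800 (j = -369 - 431 = -800)
Y = 2 (Y = -14 - 1*(-16) = -14 + 16 = 2)
z(r, X) = 2 + 136*X (z(r, X) = 136*X + 2 = 2 + 136*X)
(-44175 + ((3066 - 16445) - 389))*(j + z(-98, -5)) = (-44175 + ((3066 - 16445) - 389))*(-800 + (2 + 136*(-5))) = (-44175 + (-13379 - 389))*(-800 + (2 - 680)) = (-44175 - 13768)*(-800 - 678) = -57943*(-1478) = 85639754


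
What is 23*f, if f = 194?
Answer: 4462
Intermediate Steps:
23*f = 23*194 = 4462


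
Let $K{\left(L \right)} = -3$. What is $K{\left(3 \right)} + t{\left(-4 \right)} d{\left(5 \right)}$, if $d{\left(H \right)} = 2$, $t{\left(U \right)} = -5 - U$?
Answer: $-5$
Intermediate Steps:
$K{\left(3 \right)} + t{\left(-4 \right)} d{\left(5 \right)} = -3 + \left(-5 - -4\right) 2 = -3 + \left(-5 + 4\right) 2 = -3 - 2 = -5$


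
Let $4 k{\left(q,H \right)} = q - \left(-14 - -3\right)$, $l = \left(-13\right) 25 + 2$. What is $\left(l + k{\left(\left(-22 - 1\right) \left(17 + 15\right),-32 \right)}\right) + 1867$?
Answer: $\frac{5451}{4} \approx 1362.8$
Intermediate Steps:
$l = -323$ ($l = -325 + 2 = -323$)
$k{\left(q,H \right)} = \frac{11}{4} + \frac{q}{4}$ ($k{\left(q,H \right)} = \frac{q - \left(-14 - -3\right)}{4} = \frac{q - \left(-14 + 3\right)}{4} = \frac{q - -11}{4} = \frac{q + 11}{4} = \frac{11 + q}{4} = \frac{11}{4} + \frac{q}{4}$)
$\left(l + k{\left(\left(-22 - 1\right) \left(17 + 15\right),-32 \right)}\right) + 1867 = \left(-323 + \left(\frac{11}{4} + \frac{\left(-22 - 1\right) \left(17 + 15\right)}{4}\right)\right) + 1867 = \left(-323 + \left(\frac{11}{4} + \frac{\left(-23\right) 32}{4}\right)\right) + 1867 = \left(-323 + \left(\frac{11}{4} + \frac{1}{4} \left(-736\right)\right)\right) + 1867 = \left(-323 + \left(\frac{11}{4} - 184\right)\right) + 1867 = \left(-323 - \frac{725}{4}\right) + 1867 = - \frac{2017}{4} + 1867 = \frac{5451}{4}$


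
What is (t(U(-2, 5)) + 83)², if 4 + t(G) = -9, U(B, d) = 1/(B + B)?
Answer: 4900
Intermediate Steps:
U(B, d) = 1/(2*B)
t(G) = -13 (t(G) = -4 - 9 = -13)
(t(U(-2, 5)) + 83)² = (-13 + 83)² = 70² = 4900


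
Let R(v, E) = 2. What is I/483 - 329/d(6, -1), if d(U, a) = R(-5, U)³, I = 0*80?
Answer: -329/8 ≈ -41.125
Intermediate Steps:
I = 0
d(U, a) = 8 (d(U, a) = 2³ = 8)
I/483 - 329/d(6, -1) = 0/483 - 329/8 = 0*(1/483) - 329*⅛ = 0 - 329/8 = -329/8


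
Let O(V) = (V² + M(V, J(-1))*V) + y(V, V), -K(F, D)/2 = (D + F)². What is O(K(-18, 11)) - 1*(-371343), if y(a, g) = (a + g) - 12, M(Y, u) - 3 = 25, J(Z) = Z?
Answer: 377995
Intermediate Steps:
K(F, D) = -2*(D + F)²
M(Y, u) = 28 (M(Y, u) = 3 + 25 = 28)
y(a, g) = -12 + a + g
O(V) = -12 + V² + 30*V (O(V) = (V² + 28*V) + (-12 + V + V) = (V² + 28*V) + (-12 + 2*V) = -12 + V² + 30*V)
O(K(-18, 11)) - 1*(-371343) = (-12 + (-2*(11 - 18)²)² + 30*(-2*(11 - 18)²)) - 1*(-371343) = (-12 + (-2*(-7)²)² + 30*(-2*(-7)²)) + 371343 = (-12 + (-2*49)² + 30*(-2*49)) + 371343 = (-12 + (-98)² + 30*(-98)) + 371343 = (-12 + 9604 - 2940) + 371343 = 6652 + 371343 = 377995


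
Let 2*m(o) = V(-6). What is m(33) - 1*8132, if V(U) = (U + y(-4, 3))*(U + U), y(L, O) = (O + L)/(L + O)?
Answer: -8102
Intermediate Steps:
y(L, O) = 1 (y(L, O) = (L + O)/(L + O) = 1)
V(U) = 2*U*(1 + U) (V(U) = (U + 1)*(U + U) = (1 + U)*(2*U) = 2*U*(1 + U))
m(o) = 30 (m(o) = (2*(-6)*(1 - 6))/2 = (2*(-6)*(-5))/2 = (½)*60 = 30)
m(33) - 1*8132 = 30 - 1*8132 = 30 - 8132 = -8102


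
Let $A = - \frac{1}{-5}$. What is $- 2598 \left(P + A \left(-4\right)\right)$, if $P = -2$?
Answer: $\frac{36372}{5} \approx 7274.4$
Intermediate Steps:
$A = \frac{1}{5}$ ($A = \left(-1\right) \left(- \frac{1}{5}\right) = \frac{1}{5} \approx 0.2$)
$- 2598 \left(P + A \left(-4\right)\right) = - 2598 \left(-2 + \frac{1}{5} \left(-4\right)\right) = - 2598 \left(-2 - \frac{4}{5}\right) = \left(-2598\right) \left(- \frac{14}{5}\right) = \frac{36372}{5}$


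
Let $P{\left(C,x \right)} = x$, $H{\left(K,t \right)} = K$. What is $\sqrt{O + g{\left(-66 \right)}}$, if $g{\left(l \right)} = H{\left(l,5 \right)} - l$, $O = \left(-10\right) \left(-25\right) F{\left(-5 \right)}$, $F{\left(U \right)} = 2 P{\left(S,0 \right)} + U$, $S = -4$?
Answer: $25 i \sqrt{2} \approx 35.355 i$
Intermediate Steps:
$F{\left(U \right)} = U$ ($F{\left(U \right)} = 2 \cdot 0 + U = 0 + U = U$)
$O = -1250$ ($O = \left(-10\right) \left(-25\right) \left(-5\right) = 250 \left(-5\right) = -1250$)
$g{\left(l \right)} = 0$ ($g{\left(l \right)} = l - l = 0$)
$\sqrt{O + g{\left(-66 \right)}} = \sqrt{-1250 + 0} = \sqrt{-1250} = 25 i \sqrt{2}$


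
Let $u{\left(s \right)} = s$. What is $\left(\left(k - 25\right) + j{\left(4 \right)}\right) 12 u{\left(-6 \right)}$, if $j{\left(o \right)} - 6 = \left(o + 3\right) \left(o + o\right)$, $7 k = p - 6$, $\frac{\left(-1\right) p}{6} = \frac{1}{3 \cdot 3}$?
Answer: $- \frac{18168}{7} \approx -2595.4$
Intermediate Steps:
$p = - \frac{2}{3}$ ($p = - \frac{6}{3 \cdot 3} = - \frac{6}{9} = \left(-6\right) \frac{1}{9} = - \frac{2}{3} \approx -0.66667$)
$k = - \frac{20}{21}$ ($k = \frac{- \frac{2}{3} - 6}{7} = \frac{1}{7} \left(- \frac{20}{3}\right) = - \frac{20}{21} \approx -0.95238$)
$j{\left(o \right)} = 6 + 2 o \left(3 + o\right)$ ($j{\left(o \right)} = 6 + \left(o + 3\right) \left(o + o\right) = 6 + \left(3 + o\right) 2 o = 6 + 2 o \left(3 + o\right)$)
$\left(\left(k - 25\right) + j{\left(4 \right)}\right) 12 u{\left(-6 \right)} = \left(\left(- \frac{20}{21} - 25\right) + \left(6 + 2 \cdot 4^{2} + 6 \cdot 4\right)\right) 12 \left(-6\right) = \left(- \frac{545}{21} + \left(6 + 2 \cdot 16 + 24\right)\right) 12 \left(-6\right) = \left(- \frac{545}{21} + \left(6 + 32 + 24\right)\right) 12 \left(-6\right) = \left(- \frac{545}{21} + 62\right) 12 \left(-6\right) = \frac{757}{21} \cdot 12 \left(-6\right) = \frac{3028}{7} \left(-6\right) = - \frac{18168}{7}$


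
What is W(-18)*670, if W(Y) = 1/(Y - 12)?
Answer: -67/3 ≈ -22.333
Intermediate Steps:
W(Y) = 1/(-12 + Y)
W(-18)*670 = 670/(-12 - 18) = 670/(-30) = -1/30*670 = -67/3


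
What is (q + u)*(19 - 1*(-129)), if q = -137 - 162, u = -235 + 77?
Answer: -67636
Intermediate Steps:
u = -158
q = -299
(q + u)*(19 - 1*(-129)) = (-299 - 158)*(19 - 1*(-129)) = -457*(19 + 129) = -457*148 = -67636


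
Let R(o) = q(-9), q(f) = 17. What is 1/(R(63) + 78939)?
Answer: 1/78956 ≈ 1.2665e-5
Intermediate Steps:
R(o) = 17
1/(R(63) + 78939) = 1/(17 + 78939) = 1/78956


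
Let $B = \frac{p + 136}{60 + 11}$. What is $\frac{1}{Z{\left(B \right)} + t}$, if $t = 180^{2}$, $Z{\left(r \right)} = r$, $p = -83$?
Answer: $\frac{71}{2300453} \approx 3.0864 \cdot 10^{-5}$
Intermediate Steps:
$B = \frac{53}{71}$ ($B = \frac{-83 + 136}{60 + 11} = \frac{53}{71} \approx 0.74648$)
$t = 32400$
$\frac{1}{Z{\left(B \right)} + t} = \frac{1}{\frac{53}{71} + 32400} = \frac{1}{\frac{2300453}{71}} = \frac{71}{2300453}$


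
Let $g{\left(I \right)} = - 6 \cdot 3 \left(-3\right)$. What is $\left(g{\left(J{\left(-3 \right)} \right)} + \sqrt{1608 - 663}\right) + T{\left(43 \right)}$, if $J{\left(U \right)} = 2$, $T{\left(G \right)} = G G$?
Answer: $1903 + 3 \sqrt{105} \approx 1933.7$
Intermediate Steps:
$T{\left(G \right)} = G^{2}$
$g{\left(I \right)} = 54$ ($g{\left(I \right)} = - 18 \left(-3\right) = \left(-1\right) \left(-54\right) = 54$)
$\left(g{\left(J{\left(-3 \right)} \right)} + \sqrt{1608 - 663}\right) + T{\left(43 \right)} = \left(54 + \sqrt{1608 - 663}\right) + 43^{2} = \left(54 + \sqrt{945}\right) + 1849 = \left(54 + 3 \sqrt{105}\right) + 1849 = 1903 + 3 \sqrt{105}$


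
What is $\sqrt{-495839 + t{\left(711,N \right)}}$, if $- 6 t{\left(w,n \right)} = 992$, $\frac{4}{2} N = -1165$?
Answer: $\frac{i \sqrt{4464039}}{3} \approx 704.28 i$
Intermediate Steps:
$N = - \frac{1165}{2}$ ($N = \frac{1}{2} \left(-1165\right) = - \frac{1165}{2} \approx -582.5$)
$t{\left(w,n \right)} = - \frac{496}{3}$ ($t{\left(w,n \right)} = \left(- \frac{1}{6}\right) 992 = - \frac{496}{3}$)
$\sqrt{-495839 + t{\left(711,N \right)}} = \sqrt{-495839 - \frac{496}{3}} = \sqrt{- \frac{1488013}{3}} = \frac{i \sqrt{4464039}}{3}$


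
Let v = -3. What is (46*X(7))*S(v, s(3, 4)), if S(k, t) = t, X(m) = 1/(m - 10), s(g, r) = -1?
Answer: 46/3 ≈ 15.333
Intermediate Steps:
X(m) = 1/(-10 + m)
(46*X(7))*S(v, s(3, 4)) = (46/(-10 + 7))*(-1) = (46/(-3))*(-1) = (46*(-⅓))*(-1) = -46/3*(-1) = 46/3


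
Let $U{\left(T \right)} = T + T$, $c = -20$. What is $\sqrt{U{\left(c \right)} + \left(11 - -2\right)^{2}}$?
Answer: $\sqrt{129} \approx 11.358$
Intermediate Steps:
$U{\left(T \right)} = 2 T$
$\sqrt{U{\left(c \right)} + \left(11 - -2\right)^{2}} = \sqrt{2 \left(-20\right) + \left(11 - -2\right)^{2}} = \sqrt{-40 + \left(11 + 2\right)^{2}} = \sqrt{-40 + 13^{2}} = \sqrt{-40 + 169} = \sqrt{129}$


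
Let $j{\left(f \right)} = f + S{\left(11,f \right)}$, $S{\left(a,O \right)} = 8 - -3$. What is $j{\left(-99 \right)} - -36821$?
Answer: $36733$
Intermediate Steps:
$S{\left(a,O \right)} = 11$ ($S{\left(a,O \right)} = 8 + 3 = 11$)
$j{\left(f \right)} = 11 + f$ ($j{\left(f \right)} = f + 11 = 11 + f$)
$j{\left(-99 \right)} - -36821 = \left(11 - 99\right) - -36821 = -88 + 36821 = 36733$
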